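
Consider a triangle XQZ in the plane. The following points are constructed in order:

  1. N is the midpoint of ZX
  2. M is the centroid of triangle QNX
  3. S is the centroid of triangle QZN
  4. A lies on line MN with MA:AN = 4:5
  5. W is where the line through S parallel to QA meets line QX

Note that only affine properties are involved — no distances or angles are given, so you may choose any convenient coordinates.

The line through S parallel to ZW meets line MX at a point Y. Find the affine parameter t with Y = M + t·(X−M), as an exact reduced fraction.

Assign X = (0, 0), Q = (1, 0), Z = (0, 1) — the answer is frame-independent, so this choice is without loss of generality.
1. N is the midpoint of ZX ⇒ N = (0, 1/2)
2. M is the centroid of triangle QNX ⇒ M = (1/3, 1/6)
3. S is the centroid of triangle QZN ⇒ S = (1/3, 1/2)
4. A lies on line MN with MA:AN = 4:5 ⇒ A = (5/27, 17/54)
5. W is where the line through S parallel to QA meets line QX ⇒ W = (83/51, 0)
through S parallel to ZW: direction (83/51, -1); meets MX at Y = (117/185, 117/370)
Y = M + t·(X−M) with t = -166/185

t = -166/185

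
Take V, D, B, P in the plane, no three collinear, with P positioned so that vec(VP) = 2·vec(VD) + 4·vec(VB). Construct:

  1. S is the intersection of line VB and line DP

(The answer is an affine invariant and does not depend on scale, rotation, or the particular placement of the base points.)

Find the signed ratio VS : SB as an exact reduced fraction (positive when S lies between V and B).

Assign V = (0, 0), D = (1, 0), B = (0, 1), P = (2, 4) — the answer is frame-independent, so this choice is without loss of generality.
1. S is the intersection of line VB and line DP ⇒ S = (0, -4)
S = V + t·(B−V) with t = -4, so VS:SB = t:(1−t) = -4:5

VS:SB = -4/5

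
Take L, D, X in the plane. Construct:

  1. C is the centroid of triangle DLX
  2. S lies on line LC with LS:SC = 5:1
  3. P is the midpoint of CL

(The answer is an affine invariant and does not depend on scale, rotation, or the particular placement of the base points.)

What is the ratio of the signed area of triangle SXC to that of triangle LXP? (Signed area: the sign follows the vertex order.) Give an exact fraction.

[SXC]:[LXP] = 1/3

Set L = (0, 0), D = (1, 0), X = (0, 1); any affine frame gives the same invariant.
1. C is the centroid of triangle DLX ⇒ C = (1/3, 1/3)
2. S lies on line LC with LS:SC = 5:1 ⇒ S = (5/18, 5/18)
3. P is the midpoint of CL ⇒ P = (1/6, 1/6)
2·[SXC] = -1/18, 2·[LXP] = -1/6
[SXC]:[LXP] = -1/18:-1/6 = 1/3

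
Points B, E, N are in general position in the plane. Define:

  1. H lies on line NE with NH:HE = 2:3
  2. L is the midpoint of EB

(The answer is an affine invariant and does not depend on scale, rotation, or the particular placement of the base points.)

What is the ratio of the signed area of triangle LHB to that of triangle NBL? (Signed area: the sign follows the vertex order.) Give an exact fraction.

[LHB]:[NBL] = 3/5

Choose coordinates B = (0, 0), E = (1, 0), N = (0, 1).
1. H lies on line NE with NH:HE = 2:3 ⇒ H = (2/5, 3/5)
2. L is the midpoint of EB ⇒ L = (1/2, 0)
2·[LHB] = 3/10, 2·[NBL] = 1/2
[LHB]:[NBL] = 3/10:1/2 = 3/5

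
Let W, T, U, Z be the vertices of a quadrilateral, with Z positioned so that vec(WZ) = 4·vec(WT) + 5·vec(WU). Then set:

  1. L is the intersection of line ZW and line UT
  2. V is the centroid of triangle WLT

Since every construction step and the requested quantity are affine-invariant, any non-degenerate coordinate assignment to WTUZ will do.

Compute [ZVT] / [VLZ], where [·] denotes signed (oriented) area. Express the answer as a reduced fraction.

Work in coordinates with W = (0, 0), T = (1, 0), U = (0, 1), Z = (4, 5).
1. L is the intersection of line ZW and line UT ⇒ L = (4/9, 5/9)
2. V is the centroid of triangle WLT ⇒ V = (13/27, 5/27)
2·[ZVT] = 85/27, 2·[VLZ] = -40/27
[ZVT]:[VLZ] = 85/27:-40/27 = -17/8

[ZVT]:[VLZ] = -17/8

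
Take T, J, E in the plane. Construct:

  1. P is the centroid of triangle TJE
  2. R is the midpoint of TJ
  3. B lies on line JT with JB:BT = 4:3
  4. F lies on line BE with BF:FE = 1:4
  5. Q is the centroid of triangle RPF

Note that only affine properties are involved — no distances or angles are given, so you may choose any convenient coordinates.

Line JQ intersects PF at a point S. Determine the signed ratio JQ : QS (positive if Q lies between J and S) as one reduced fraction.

JQ:QS = 25/2

Set T = (0, 0), J = (1, 0), E = (0, 1); any affine frame gives the same invariant.
1. P is the centroid of triangle TJE ⇒ P = (1/3, 1/3)
2. R is the midpoint of TJ ⇒ R = (1/2, 0)
3. B lies on line JT with JB:BT = 4:3 ⇒ B = (3/7, 0)
4. F lies on line BE with BF:FE = 1:4 ⇒ F = (12/35, 1/5)
5. Q is the centroid of triangle RPF ⇒ Q = (247/630, 8/45)
line JQ meets PF at S = (601/1750, 24/125)
Q = J + t·(S−J) with t = 25/27, so JQ:QS = 25/27:2/27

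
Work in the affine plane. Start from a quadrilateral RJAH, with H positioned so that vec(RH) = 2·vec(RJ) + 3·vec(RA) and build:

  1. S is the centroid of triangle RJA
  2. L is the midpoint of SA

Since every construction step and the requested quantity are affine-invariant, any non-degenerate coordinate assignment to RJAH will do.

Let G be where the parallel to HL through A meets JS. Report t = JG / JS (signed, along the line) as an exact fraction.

Choose coordinates R = (0, 0), J = (1, 0), A = (0, 1), H = (2, 3).
1. S is the centroid of triangle RJA ⇒ S = (1/3, 1/3)
2. L is the midpoint of SA ⇒ L = (1/6, 2/3)
through A parallel to HL: direction (-11/6, -7/3); meets JS at G = (-11/39, 25/39)
G = J + t·(S−J) with t = 25/13

t = 25/13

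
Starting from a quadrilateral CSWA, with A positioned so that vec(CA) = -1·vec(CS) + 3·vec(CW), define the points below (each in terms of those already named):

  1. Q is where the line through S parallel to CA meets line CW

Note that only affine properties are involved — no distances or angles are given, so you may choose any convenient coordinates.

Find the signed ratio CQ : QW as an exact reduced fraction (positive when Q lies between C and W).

CQ:QW = -3/2

Work in coordinates with C = (0, 0), S = (1, 0), W = (0, 1), A = (-1, 3).
1. Q is where the line through S parallel to CA meets line CW ⇒ Q = (0, 3)
Q = C + t·(W−C) with t = 3, so CQ:QW = t:(1−t) = 3:-2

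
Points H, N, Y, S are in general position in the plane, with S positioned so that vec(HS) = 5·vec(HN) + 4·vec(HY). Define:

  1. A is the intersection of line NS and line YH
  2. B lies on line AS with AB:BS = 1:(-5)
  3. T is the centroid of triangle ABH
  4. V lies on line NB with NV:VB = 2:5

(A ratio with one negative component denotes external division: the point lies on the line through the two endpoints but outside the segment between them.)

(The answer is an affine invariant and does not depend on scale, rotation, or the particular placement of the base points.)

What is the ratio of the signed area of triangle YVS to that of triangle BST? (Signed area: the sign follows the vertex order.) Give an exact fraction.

Set H = (0, 0), N = (1, 0), Y = (0, 1), S = (5, 4); any affine frame gives the same invariant.
1. A is the intersection of line NS and line YH ⇒ A = (0, -1)
2. B lies on line AS with AB:BS = 1:(-5) ⇒ B = (-5/4, -9/4)
3. T is the centroid of triangle ABH ⇒ T = (-5/12, -13/12)
4. V lies on line NB with NV:VB = 2:5 ⇒ V = (5/14, -9/14)
2·[YVS] = 65/7, 2·[BST] = 25/12
[YVS]:[BST] = 65/7:25/12 = 156/35

[YVS]:[BST] = 156/35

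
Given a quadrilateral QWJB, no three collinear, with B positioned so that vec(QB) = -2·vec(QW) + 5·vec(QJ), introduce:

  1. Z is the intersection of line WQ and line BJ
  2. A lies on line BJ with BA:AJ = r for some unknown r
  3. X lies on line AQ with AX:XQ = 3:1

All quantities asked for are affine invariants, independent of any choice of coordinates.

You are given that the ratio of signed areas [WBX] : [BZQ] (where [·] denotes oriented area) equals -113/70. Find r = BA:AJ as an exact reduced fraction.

Work in coordinates with Q = (0, 0), W = (1, 0), J = (0, 1), B = (-2, 5).
1. Z is the intersection of line WQ and line BJ ⇒ Z = (1/2, 0)
2. With BA:AJ = r, write λ = r/(r+1) so A = B + λ·(J−B); A is affine-linear in λ
3. X lies on line AQ with AX:XQ = 3:1 ⇒ X is an affine combination of earlier points and hence also affine-linear in λ
Every point depending on A is an affine combination of A and λ-independent points, so each such coordinate is linear in λ; the λ² term in each signed area is a multiple of (J−B)×(J−B) = 0, so 2·[WBX] and 2·[BZQ] are each linear in λ. Evaluating at λ=0 and λ=1:
  2·[WBX] = 1/2·λ + 15/4,   2·[BZQ] = -5/2
So [WBX]:[BZQ] = (1/2·λ + 15/4) / (-5/2). Setting this equal to -113/70:
  1/2·λ + 15/4 = -113/70·(-5/2)  ⇒  λ = 4/7
Then r = λ/(1−λ) = (4/7)/(3/7) = 4/3. Check: with r = 4/3, A = (-6/7, 19/7) and [WBX]:[BZQ] = -113/70 as required.

r = 4/3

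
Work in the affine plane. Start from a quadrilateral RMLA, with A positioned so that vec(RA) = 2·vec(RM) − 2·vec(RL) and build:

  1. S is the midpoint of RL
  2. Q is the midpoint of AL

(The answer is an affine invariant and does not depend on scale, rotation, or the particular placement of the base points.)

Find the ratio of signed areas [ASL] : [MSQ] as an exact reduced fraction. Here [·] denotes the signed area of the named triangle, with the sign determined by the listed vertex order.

[ASL]:[MSQ] = -2

Set R = (0, 0), M = (1, 0), L = (0, 1), A = (2, -2); any affine frame gives the same invariant.
1. S is the midpoint of RL ⇒ S = (0, 1/2)
2. Q is the midpoint of AL ⇒ Q = (1, -1/2)
2·[ASL] = -1, 2·[MSQ] = 1/2
[ASL]:[MSQ] = -1:1/2 = -2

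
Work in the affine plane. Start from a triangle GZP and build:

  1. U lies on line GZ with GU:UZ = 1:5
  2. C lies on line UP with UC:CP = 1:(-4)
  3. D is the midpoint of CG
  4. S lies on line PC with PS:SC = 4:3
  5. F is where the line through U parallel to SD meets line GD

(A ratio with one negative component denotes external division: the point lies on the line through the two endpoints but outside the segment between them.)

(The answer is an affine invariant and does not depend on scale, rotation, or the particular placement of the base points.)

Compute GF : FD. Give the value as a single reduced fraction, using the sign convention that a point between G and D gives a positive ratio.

Choose coordinates G = (0, 0), Z = (1, 0), P = (0, 1).
1. U lies on line GZ with GU:UZ = 1:5 ⇒ U = (1/6, 0)
2. C lies on line UP with UC:CP = 1:(-4) ⇒ C = (2/9, -1/3)
3. D is the midpoint of CG ⇒ D = (1/9, -1/6)
4. S lies on line PC with PS:SC = 4:3 ⇒ S = (8/63, 5/21)
5. F is where the line through U parallel to SD meets line GD ⇒ F = (17/108, -17/72)
F = G + t·(D−G) with t = 17/12, so GF:FD = t:(1−t) = 17/12:-5/12

GF:FD = -17/5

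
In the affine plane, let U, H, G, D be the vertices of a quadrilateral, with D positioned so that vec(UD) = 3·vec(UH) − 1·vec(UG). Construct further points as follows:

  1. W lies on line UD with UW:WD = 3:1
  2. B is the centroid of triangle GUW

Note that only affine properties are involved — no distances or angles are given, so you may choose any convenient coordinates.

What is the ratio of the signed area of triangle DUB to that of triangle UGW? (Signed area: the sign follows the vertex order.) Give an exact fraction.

[DUB]:[UGW] = 4/9

Assign U = (0, 0), H = (1, 0), G = (0, 1), D = (3, -1) — the answer is frame-independent, so this choice is without loss of generality.
1. W lies on line UD with UW:WD = 3:1 ⇒ W = (9/4, -3/4)
2. B is the centroid of triangle GUW ⇒ B = (3/4, 1/12)
2·[DUB] = -1, 2·[UGW] = -9/4
[DUB]:[UGW] = -1:-9/4 = 4/9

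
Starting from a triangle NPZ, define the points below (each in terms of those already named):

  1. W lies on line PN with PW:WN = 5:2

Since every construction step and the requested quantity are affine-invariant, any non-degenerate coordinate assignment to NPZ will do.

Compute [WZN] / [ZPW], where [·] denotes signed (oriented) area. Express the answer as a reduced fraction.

[WZN]:[ZPW] = -2/5

Assign N = (0, 0), P = (1, 0), Z = (0, 1) — the answer is frame-independent, so this choice is without loss of generality.
1. W lies on line PN with PW:WN = 5:2 ⇒ W = (2/7, 0)
2·[WZN] = 2/7, 2·[ZPW] = -5/7
[WZN]:[ZPW] = 2/7:-5/7 = -2/5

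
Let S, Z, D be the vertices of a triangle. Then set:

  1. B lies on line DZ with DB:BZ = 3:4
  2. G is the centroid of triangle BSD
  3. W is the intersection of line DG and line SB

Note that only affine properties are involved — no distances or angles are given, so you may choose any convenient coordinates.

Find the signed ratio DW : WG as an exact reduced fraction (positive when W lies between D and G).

DW:WG = -3

Choose coordinates S = (0, 0), Z = (1, 0), D = (0, 1).
1. B lies on line DZ with DB:BZ = 3:4 ⇒ B = (3/7, 4/7)
2. G is the centroid of triangle BSD ⇒ G = (1/7, 11/21)
3. W is the intersection of line DG and line SB ⇒ W = (3/14, 2/7)
W = D + t·(G−D) with t = 3/2, so DW:WG = t:(1−t) = 3/2:-1/2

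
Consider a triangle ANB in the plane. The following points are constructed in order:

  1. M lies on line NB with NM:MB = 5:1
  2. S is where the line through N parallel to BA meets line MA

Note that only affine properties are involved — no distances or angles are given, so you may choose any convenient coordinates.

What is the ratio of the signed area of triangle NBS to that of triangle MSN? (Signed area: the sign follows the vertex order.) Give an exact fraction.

Set A = (0, 0), N = (1, 0), B = (0, 1); any affine frame gives the same invariant.
1. M lies on line NB with NM:MB = 5:1 ⇒ M = (1/6, 5/6)
2. S is where the line through N parallel to BA meets line MA ⇒ S = (1, 5)
2·[NBS] = -5, 2·[MSN] = -25/6
[NBS]:[MSN] = -5:-25/6 = 6/5

[NBS]:[MSN] = 6/5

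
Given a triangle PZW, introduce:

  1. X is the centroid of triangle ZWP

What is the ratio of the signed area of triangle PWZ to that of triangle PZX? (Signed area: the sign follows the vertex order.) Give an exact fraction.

Assign P = (0, 0), Z = (1, 0), W = (0, 1) — the answer is frame-independent, so this choice is without loss of generality.
1. X is the centroid of triangle ZWP ⇒ X = (1/3, 1/3)
2·[PWZ] = -1, 2·[PZX] = 1/3
[PWZ]:[PZX] = -1:1/3 = -3

[PWZ]:[PZX] = -3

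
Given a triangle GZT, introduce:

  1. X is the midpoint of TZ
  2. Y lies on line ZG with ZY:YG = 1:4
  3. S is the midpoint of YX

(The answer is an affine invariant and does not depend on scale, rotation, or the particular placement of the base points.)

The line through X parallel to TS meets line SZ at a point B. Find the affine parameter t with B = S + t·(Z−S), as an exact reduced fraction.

Set G = (0, 0), Z = (1, 0), T = (0, 1); any affine frame gives the same invariant.
1. X is the midpoint of TZ ⇒ X = (1/2, 1/2)
2. Y lies on line ZG with ZY:YG = 1:4 ⇒ Y = (4/5, 0)
3. S is the midpoint of YX ⇒ S = (13/20, 1/4)
through X parallel to TS: direction (13/20, -3/4); meets SZ at B = (33/40, 1/8)
B = S + t·(Z−S) with t = 1/2

t = 1/2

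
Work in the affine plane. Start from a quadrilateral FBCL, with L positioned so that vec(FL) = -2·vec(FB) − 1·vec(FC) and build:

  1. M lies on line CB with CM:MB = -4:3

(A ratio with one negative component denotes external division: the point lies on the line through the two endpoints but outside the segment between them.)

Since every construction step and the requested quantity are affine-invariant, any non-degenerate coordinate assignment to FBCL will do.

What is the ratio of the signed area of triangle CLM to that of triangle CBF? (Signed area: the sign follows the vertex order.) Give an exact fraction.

Work in coordinates with F = (0, 0), B = (1, 0), C = (0, 1), L = (-2, -1).
1. M lies on line CB with CM:MB = -4:3 ⇒ M = (4, -3)
2·[CLM] = 16, 2·[CBF] = -1
[CLM]:[CBF] = 16:-1 = -16

[CLM]:[CBF] = -16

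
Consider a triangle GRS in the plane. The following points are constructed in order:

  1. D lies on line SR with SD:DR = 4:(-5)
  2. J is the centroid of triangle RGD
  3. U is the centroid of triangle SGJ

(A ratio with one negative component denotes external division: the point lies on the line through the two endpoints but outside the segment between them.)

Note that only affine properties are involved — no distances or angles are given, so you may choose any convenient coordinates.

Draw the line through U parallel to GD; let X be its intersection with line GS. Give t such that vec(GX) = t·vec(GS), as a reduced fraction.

t = 17/36

Choose coordinates G = (0, 0), R = (1, 0), S = (0, 1).
1. D lies on line SR with SD:DR = 4:(-5) ⇒ D = (-4, 5)
2. J is the centroid of triangle RGD ⇒ J = (-1, 5/3)
3. U is the centroid of triangle SGJ ⇒ U = (-1/3, 8/9)
through U parallel to GD: direction (-4, 5); meets GS at X = (0, 17/36)
X = G + t·(S−G) with t = 17/36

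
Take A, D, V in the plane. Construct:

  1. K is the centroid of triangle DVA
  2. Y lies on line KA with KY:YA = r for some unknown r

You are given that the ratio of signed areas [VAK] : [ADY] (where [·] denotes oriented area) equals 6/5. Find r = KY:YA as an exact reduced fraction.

r = 1/5

Work in coordinates with A = (0, 0), D = (1, 0), V = (0, 1).
1. K is the centroid of triangle DVA ⇒ K = (1/3, 1/3)
2. With KY:YA = r, write λ = r/(r+1) so Y = K + λ·(A−K); Y is affine-linear in λ
Every point depending on Y is an affine combination of Y and λ-independent points, so each such coordinate is linear in λ; the λ² term in each signed area is a multiple of (A−K)×(A−K) = 0, so 2·[VAK] and 2·[ADY] are each linear in λ. Evaluating at λ=0 and λ=1:
  2·[VAK] = 1/3,   2·[ADY] = -1/3·λ + 1/3
So [VAK]:[ADY] = (1/3) / (-1/3·λ + 1/3). Setting this equal to 6/5:
  1/3 = 6/5·(-1/3·λ + 1/3)  ⇒  λ = 1/6
Then r = λ/(1−λ) = (1/6)/(5/6) = 1/5. Check: with r = 1/5, Y = (5/18, 5/18) and [VAK]:[ADY] = 6/5 as required.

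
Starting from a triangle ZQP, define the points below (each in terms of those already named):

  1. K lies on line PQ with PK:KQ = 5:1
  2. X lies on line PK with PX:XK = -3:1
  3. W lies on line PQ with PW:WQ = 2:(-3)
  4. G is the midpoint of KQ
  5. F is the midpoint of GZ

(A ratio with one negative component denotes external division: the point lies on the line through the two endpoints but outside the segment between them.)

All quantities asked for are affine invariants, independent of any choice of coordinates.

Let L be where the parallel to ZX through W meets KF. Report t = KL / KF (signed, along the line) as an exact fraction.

Work in coordinates with Z = (0, 0), Q = (1, 0), P = (0, 1).
1. K lies on line PQ with PK:KQ = 5:1 ⇒ K = (5/6, 1/6)
2. X lies on line PK with PX:XK = -3:1 ⇒ X = (5/4, -1/4)
3. W lies on line PQ with PW:WQ = 2:(-3) ⇒ W = (-2, 3)
4. G is the midpoint of KQ ⇒ G = (11/12, 1/12)
5. F is the midpoint of GZ ⇒ F = (11/24, 1/24)
through W parallel to ZX: direction (5/4, -1/4); meets KF at L = (61/12, 19/12)
L = K + t·(F−K) with t = -34/3

t = -34/3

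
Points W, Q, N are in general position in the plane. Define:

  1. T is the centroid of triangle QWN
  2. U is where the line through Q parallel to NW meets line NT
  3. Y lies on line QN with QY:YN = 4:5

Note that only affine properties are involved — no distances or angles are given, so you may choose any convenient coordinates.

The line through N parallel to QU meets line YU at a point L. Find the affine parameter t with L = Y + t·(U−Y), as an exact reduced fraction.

t = -5/4

Choose coordinates W = (0, 0), Q = (1, 0), N = (0, 1).
1. T is the centroid of triangle QWN ⇒ T = (1/3, 1/3)
2. U is where the line through Q parallel to NW meets line NT ⇒ U = (1, -1)
3. Y lies on line QN with QY:YN = 4:5 ⇒ Y = (5/9, 4/9)
through N parallel to QU: direction (0, -1); meets YU at L = (0, 9/4)
L = Y + t·(U−Y) with t = -5/4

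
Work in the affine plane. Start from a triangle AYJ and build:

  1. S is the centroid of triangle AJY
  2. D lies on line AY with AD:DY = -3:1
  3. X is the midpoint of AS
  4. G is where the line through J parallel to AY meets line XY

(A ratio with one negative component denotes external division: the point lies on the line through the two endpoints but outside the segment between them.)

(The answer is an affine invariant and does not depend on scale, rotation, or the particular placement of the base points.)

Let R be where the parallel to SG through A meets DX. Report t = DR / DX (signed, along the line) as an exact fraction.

Assign A = (0, 0), Y = (1, 0), J = (0, 1) — the answer is frame-independent, so this choice is without loss of generality.
1. S is the centroid of triangle AJY ⇒ S = (1/3, 1/3)
2. D lies on line AY with AD:DY = -3:1 ⇒ D = (3/2, 0)
3. X is the midpoint of AS ⇒ X = (1/6, 1/6)
4. G is where the line through J parallel to AY meets line XY ⇒ G = (-4, 1)
through A parallel to SG: direction (-13/3, 2/3); meets DX at R = (-13/2, 1)
R = D + t·(X−D) with t = 6

t = 6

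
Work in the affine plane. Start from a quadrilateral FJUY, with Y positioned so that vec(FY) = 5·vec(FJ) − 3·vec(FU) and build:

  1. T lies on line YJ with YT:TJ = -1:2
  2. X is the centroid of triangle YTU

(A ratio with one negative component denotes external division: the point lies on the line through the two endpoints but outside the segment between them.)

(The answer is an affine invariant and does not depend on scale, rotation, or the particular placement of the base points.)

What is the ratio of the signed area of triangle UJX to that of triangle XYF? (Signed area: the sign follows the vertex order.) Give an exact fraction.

[UJX]:[XYF] = -3/2

Assign F = (0, 0), J = (1, 0), U = (0, 1), Y = (5, -3) — the answer is frame-independent, so this choice is without loss of generality.
1. T lies on line YJ with YT:TJ = -1:2 ⇒ T = (9, -6)
2. X is the centroid of triangle YTU ⇒ X = (14/3, -8/3)
2·[UJX] = 1, 2·[XYF] = -2/3
[UJX]:[XYF] = 1:-2/3 = -3/2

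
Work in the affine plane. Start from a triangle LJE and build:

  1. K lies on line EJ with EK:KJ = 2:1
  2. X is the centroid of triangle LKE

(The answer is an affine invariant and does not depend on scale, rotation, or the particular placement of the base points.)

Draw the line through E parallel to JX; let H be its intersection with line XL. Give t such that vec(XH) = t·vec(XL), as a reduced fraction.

Choose coordinates L = (0, 0), J = (1, 0), E = (0, 1).
1. K lies on line EJ with EK:KJ = 2:1 ⇒ K = (2/3, 1/3)
2. X is the centroid of triangle LKE ⇒ X = (2/9, 4/9)
through E parallel to JX: direction (-7/9, 4/9); meets XL at H = (7/18, 7/9)
H = X + t·(L−X) with t = -3/4

t = -3/4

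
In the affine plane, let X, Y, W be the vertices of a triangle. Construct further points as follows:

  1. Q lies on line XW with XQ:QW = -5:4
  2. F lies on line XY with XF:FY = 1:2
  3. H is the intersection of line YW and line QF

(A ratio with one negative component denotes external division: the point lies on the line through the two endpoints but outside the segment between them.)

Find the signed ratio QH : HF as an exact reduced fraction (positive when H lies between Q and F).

Choose coordinates X = (0, 0), Y = (1, 0), W = (0, 1).
1. Q lies on line XW with XQ:QW = -5:4 ⇒ Q = (0, 5)
2. F lies on line XY with XF:FY = 1:2 ⇒ F = (1/3, 0)
3. H is the intersection of line YW and line QF ⇒ H = (2/7, 5/7)
H = Q + t·(F−Q) with t = 6/7, so QH:HF = t:(1−t) = 6/7:1/7

QH:HF = 6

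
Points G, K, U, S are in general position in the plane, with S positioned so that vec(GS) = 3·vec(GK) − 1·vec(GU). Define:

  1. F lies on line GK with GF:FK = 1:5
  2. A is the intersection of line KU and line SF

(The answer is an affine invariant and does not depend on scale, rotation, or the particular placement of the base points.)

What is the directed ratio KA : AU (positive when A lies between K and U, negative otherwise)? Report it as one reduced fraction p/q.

KA:AU = -5/16

Set G = (0, 0), K = (1, 0), U = (0, 1), S = (3, -1); any affine frame gives the same invariant.
1. F lies on line GK with GF:FK = 1:5 ⇒ F = (1/6, 0)
2. A is the intersection of line KU and line SF ⇒ A = (16/11, -5/11)
A = K + t·(U−K) with t = -5/11, so KA:AU = t:(1−t) = -5/11:16/11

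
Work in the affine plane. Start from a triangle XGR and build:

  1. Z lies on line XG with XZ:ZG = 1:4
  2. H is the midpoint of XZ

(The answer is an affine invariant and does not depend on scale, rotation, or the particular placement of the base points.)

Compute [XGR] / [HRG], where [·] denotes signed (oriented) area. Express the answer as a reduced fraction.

Set X = (0, 0), G = (1, 0), R = (0, 1); any affine frame gives the same invariant.
1. Z lies on line XG with XZ:ZG = 1:4 ⇒ Z = (1/5, 0)
2. H is the midpoint of XZ ⇒ H = (1/10, 0)
2·[XGR] = 1, 2·[HRG] = -9/10
[XGR]:[HRG] = 1:-9/10 = -10/9

[XGR]:[HRG] = -10/9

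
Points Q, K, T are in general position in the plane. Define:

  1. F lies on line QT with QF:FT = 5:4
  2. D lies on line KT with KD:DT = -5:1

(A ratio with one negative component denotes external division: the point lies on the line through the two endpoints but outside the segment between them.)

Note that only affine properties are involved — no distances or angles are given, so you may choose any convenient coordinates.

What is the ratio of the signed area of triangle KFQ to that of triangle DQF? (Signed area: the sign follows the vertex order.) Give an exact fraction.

[KFQ]:[DQF] = 4

Work in coordinates with Q = (0, 0), K = (1, 0), T = (0, 1).
1. F lies on line QT with QF:FT = 5:4 ⇒ F = (0, 5/9)
2. D lies on line KT with KD:DT = -5:1 ⇒ D = (-1/4, 5/4)
2·[KFQ] = 5/9, 2·[DQF] = 5/36
[KFQ]:[DQF] = 5/9:5/36 = 4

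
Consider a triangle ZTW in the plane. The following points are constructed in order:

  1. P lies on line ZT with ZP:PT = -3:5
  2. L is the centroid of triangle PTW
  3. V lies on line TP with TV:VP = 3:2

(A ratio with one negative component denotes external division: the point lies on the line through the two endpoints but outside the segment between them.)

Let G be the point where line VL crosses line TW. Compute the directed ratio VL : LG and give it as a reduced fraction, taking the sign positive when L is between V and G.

Set Z = (0, 0), T = (1, 0), W = (0, 1); any affine frame gives the same invariant.
1. P lies on line ZT with ZP:PT = -3:5 ⇒ P = (-3/2, 0)
2. L is the centroid of triangle PTW ⇒ L = (-1/6, 1/3)
3. V lies on line TP with TV:VP = 3:2 ⇒ V = (-1/2, 0)
line VL meets TW at G = (1/4, 3/4)
L = V + t·(G−V) with t = 4/9, so VL:LG = 4/9:5/9

VL:LG = 4/5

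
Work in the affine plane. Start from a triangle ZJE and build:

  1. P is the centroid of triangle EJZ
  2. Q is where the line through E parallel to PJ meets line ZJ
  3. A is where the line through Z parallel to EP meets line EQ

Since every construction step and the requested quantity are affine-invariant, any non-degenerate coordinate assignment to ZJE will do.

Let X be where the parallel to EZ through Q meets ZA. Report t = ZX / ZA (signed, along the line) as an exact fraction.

t = -3

Assign Z = (0, 0), J = (1, 0), E = (0, 1) — the answer is frame-independent, so this choice is without loss of generality.
1. P is the centroid of triangle EJZ ⇒ P = (1/3, 1/3)
2. Q is where the line through E parallel to PJ meets line ZJ ⇒ Q = (2, 0)
3. A is where the line through Z parallel to EP meets line EQ ⇒ A = (-2/3, 4/3)
through Q parallel to EZ: direction (0, -1); meets ZA at X = (2, -4)
X = Z + t·(A−Z) with t = -3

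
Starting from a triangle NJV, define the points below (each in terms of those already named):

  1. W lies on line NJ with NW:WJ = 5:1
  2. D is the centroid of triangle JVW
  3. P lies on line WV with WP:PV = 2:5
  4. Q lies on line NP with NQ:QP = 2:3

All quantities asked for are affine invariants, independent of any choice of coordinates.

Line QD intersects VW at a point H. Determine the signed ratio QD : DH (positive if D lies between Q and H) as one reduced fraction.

QD:DH = -10

Set N = (0, 0), J = (1, 0), V = (0, 1); any affine frame gives the same invariant.
1. W lies on line NJ with NW:WJ = 5:1 ⇒ W = (5/6, 0)
2. D is the centroid of triangle JVW ⇒ D = (11/18, 1/3)
3. P lies on line WV with WP:PV = 2:5 ⇒ P = (25/42, 2/7)
4. Q lies on line NP with NQ:QP = 2:3 ⇒ Q = (5/21, 4/35)
line QD meets VW at H = (241/420, 109/350)
D = Q + t·(H−Q) with t = 10/9, so QD:DH = 10/9:-1/9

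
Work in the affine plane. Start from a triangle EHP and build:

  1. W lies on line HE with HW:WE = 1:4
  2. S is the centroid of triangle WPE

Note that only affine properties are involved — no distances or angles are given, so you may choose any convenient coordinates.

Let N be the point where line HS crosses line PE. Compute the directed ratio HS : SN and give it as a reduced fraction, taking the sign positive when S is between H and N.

Choose coordinates E = (0, 0), H = (1, 0), P = (0, 1).
1. W lies on line HE with HW:WE = 1:4 ⇒ W = (4/5, 0)
2. S is the centroid of triangle WPE ⇒ S = (4/15, 1/3)
line HS meets PE at N = (0, 5/11)
S = H + t·(N−H) with t = 11/15, so HS:SN = 11/15:4/15

HS:SN = 11/4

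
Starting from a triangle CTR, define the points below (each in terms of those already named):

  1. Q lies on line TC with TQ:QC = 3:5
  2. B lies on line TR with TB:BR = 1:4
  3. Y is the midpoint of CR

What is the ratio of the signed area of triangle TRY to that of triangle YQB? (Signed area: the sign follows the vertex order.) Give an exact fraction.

Work in coordinates with C = (0, 0), T = (1, 0), R = (0, 1).
1. Q lies on line TC with TQ:QC = 3:5 ⇒ Q = (5/8, 0)
2. B lies on line TR with TB:BR = 1:4 ⇒ B = (4/5, 1/5)
3. Y is the midpoint of CR ⇒ Y = (0, 1/2)
2·[TRY] = 1/2, 2·[YQB] = 17/80
[TRY]:[YQB] = 1/2:17/80 = 40/17

[TRY]:[YQB] = 40/17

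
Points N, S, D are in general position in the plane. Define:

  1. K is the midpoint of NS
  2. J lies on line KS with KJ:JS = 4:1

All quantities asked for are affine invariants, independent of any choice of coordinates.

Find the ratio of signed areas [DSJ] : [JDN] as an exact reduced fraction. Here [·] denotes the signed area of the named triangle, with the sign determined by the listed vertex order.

[DSJ]:[JDN] = -1/9

Set N = (0, 0), S = (1, 0), D = (0, 1); any affine frame gives the same invariant.
1. K is the midpoint of NS ⇒ K = (1/2, 0)
2. J lies on line KS with KJ:JS = 4:1 ⇒ J = (9/10, 0)
2·[DSJ] = -1/10, 2·[JDN] = 9/10
[DSJ]:[JDN] = -1/10:9/10 = -1/9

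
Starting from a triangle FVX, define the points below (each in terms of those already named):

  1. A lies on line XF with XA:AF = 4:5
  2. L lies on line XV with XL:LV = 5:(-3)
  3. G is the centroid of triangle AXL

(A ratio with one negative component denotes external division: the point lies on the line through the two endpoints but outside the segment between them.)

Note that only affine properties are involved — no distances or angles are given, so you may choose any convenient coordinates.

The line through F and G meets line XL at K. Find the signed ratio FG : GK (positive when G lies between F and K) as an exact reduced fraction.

FG:GK = 23/4

Work in coordinates with F = (0, 0), V = (1, 0), X = (0, 1).
1. A lies on line XF with XA:AF = 4:5 ⇒ A = (0, 5/9)
2. L lies on line XV with XL:LV = 5:(-3) ⇒ L = (5/2, -3/2)
3. G is the centroid of triangle AXL ⇒ G = (5/6, 1/54)
line FG meets XL at K = (45/46, 1/46)
G = F + t·(K−F) with t = 23/27, so FG:GK = 23/27:4/27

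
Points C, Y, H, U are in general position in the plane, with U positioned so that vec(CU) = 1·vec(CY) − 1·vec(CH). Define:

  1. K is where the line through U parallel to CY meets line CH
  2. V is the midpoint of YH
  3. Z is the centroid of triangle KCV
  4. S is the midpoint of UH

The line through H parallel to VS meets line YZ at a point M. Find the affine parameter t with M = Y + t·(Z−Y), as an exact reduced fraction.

Work in coordinates with C = (0, 0), Y = (1, 0), H = (0, 1), U = (1, -1).
1. K is where the line through U parallel to CY meets line CH ⇒ K = (0, -1)
2. V is the midpoint of YH ⇒ V = (1/2, 1/2)
3. Z is the centroid of triangle KCV ⇒ Z = (1/6, -1/6)
4. S is the midpoint of UH ⇒ S = (1/2, 0)
through H parallel to VS: direction (0, -1/2); meets YZ at M = (0, -1/5)
M = Y + t·(Z−Y) with t = 6/5

t = 6/5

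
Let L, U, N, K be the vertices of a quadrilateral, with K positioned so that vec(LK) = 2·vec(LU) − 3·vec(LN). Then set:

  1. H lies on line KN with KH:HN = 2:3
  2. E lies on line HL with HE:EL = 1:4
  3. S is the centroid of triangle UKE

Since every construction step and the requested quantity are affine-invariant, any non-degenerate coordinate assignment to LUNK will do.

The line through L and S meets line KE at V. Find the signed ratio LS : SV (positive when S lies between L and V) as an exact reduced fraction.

Work in coordinates with L = (0, 0), U = (1, 0), N = (0, 1), K = (2, -3).
1. H lies on line KN with KH:HN = 2:3 ⇒ H = (6/5, -7/5)
2. E lies on line HL with HE:EL = 1:4 ⇒ E = (24/25, -28/25)
3. S is the centroid of triangle UKE ⇒ S = (33/25, -103/75)
line LS meets KE at V = (1584/1975, -1648/1975)
S = L + t·(V−L) with t = 79/48, so LS:SV = 79/48:-31/48

LS:SV = -79/31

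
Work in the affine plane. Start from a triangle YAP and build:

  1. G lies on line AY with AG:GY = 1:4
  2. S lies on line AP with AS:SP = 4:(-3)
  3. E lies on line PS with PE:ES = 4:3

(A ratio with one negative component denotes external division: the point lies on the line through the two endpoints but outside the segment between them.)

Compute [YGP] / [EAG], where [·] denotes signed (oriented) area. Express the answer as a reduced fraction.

Assign Y = (0, 0), A = (1, 0), P = (0, 1) — the answer is frame-independent, so this choice is without loss of generality.
1. G lies on line AY with AG:GY = 1:4 ⇒ G = (4/5, 0)
2. S lies on line AP with AS:SP = 4:(-3) ⇒ S = (-3, 4)
3. E lies on line PS with PE:ES = 4:3 ⇒ E = (-12/7, 19/7)
2·[YGP] = 4/5, 2·[EAG] = -19/35
[YGP]:[EAG] = 4/5:-19/35 = -28/19

[YGP]:[EAG] = -28/19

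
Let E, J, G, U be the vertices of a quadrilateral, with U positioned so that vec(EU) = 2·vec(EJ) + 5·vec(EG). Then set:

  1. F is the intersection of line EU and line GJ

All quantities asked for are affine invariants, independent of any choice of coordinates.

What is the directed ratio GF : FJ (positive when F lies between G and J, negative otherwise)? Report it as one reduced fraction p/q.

GF:FJ = 2/5

Set E = (0, 0), J = (1, 0), G = (0, 1), U = (2, 5); any affine frame gives the same invariant.
1. F is the intersection of line EU and line GJ ⇒ F = (2/7, 5/7)
F = G + t·(J−G) with t = 2/7, so GF:FJ = t:(1−t) = 2/7:5/7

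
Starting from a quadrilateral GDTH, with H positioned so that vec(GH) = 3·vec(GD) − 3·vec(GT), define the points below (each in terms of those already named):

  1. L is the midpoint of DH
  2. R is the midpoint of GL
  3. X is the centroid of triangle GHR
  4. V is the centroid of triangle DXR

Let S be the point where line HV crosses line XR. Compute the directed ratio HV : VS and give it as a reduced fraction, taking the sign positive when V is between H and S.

HV:VS = 2

Assign G = (0, 0), D = (1, 0), T = (0, 1), H = (3, -3) — the answer is frame-independent, so this choice is without loss of generality.
1. L is the midpoint of DH ⇒ L = (2, -3/2)
2. R is the midpoint of GL ⇒ R = (1, -3/4)
3. X is the centroid of triangle GHR ⇒ X = (4/3, -5/4)
4. V is the centroid of triangle DXR ⇒ V = (10/9, -2/3)
line HV meets XR at S = (1/6, 1/2)
V = H + t·(S−H) with t = 2/3, so HV:VS = 2/3:1/3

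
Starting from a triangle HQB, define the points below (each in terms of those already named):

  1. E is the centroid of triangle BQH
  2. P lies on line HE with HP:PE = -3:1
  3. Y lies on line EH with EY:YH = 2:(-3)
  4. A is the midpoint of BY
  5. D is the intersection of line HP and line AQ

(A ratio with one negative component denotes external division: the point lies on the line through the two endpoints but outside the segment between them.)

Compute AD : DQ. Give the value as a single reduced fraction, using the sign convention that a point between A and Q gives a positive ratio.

Assign H = (0, 0), Q = (1, 0), B = (0, 1) — the answer is frame-independent, so this choice is without loss of generality.
1. E is the centroid of triangle BQH ⇒ E = (1/3, 1/3)
2. P lies on line HE with HP:PE = -3:1 ⇒ P = (1/2, 1/2)
3. Y lies on line EH with EY:YH = 2:(-3) ⇒ Y = (1, 1)
4. A is the midpoint of BY ⇒ A = (1/2, 1)
5. D is the intersection of line HP and line AQ ⇒ D = (2/3, 2/3)
D = A + t·(Q−A) with t = 1/3, so AD:DQ = t:(1−t) = 1/3:2/3

AD:DQ = 1/2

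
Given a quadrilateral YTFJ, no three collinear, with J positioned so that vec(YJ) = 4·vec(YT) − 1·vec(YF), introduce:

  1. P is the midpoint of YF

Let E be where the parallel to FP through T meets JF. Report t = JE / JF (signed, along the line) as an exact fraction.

Choose coordinates Y = (0, 0), T = (1, 0), F = (0, 1), J = (4, -1).
1. P is the midpoint of YF ⇒ P = (0, 1/2)
through T parallel to FP: direction (0, -1/2); meets JF at E = (1, 1/2)
E = J + t·(F−J) with t = 3/4

t = 3/4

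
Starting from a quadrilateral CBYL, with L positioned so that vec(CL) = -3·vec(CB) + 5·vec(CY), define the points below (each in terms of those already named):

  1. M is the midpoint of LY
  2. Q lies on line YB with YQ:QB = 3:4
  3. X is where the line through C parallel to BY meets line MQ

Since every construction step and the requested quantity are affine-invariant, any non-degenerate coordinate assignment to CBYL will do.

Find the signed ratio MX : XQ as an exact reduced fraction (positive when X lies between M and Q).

MX:XQ = -3/2

Choose coordinates C = (0, 0), B = (1, 0), Y = (0, 1), L = (-3, 5).
1. M is the midpoint of LY ⇒ M = (-3/2, 3)
2. Q lies on line YB with YQ:QB = 3:4 ⇒ Q = (3/7, 4/7)
3. X is where the line through C parallel to BY meets line MQ ⇒ X = (30/7, -30/7)
X = M + t·(Q−M) with t = 3, so MX:XQ = t:(1−t) = 3:-2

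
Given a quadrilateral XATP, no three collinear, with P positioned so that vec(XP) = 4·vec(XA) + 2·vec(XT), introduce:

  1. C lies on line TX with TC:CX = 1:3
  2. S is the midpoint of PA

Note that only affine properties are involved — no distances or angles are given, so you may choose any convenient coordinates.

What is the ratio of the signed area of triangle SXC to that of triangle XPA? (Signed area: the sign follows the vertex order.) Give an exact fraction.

[SXC]:[XPA] = 15/16

Set X = (0, 0), A = (1, 0), T = (0, 1), P = (4, 2); any affine frame gives the same invariant.
1. C lies on line TX with TC:CX = 1:3 ⇒ C = (0, 3/4)
2. S is the midpoint of PA ⇒ S = (5/2, 1)
2·[SXC] = -15/8, 2·[XPA] = -2
[SXC]:[XPA] = -15/8:-2 = 15/16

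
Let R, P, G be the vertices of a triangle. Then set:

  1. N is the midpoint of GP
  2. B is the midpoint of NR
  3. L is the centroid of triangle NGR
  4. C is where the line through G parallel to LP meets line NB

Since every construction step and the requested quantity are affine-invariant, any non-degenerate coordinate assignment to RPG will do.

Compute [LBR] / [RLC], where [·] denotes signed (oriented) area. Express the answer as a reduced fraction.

Choose coordinates R = (0, 0), P = (1, 0), G = (0, 1).
1. N is the midpoint of GP ⇒ N = (1/2, 1/2)
2. B is the midpoint of NR ⇒ B = (1/4, 1/4)
3. L is the centroid of triangle NGR ⇒ L = (1/6, 1/2)
4. C is where the line through G parallel to LP meets line NB ⇒ C = (5/8, 5/8)
2·[LBR] = -1/12, 2·[RLC] = -5/24
[LBR]:[RLC] = -1/12:-5/24 = 2/5

[LBR]:[RLC] = 2/5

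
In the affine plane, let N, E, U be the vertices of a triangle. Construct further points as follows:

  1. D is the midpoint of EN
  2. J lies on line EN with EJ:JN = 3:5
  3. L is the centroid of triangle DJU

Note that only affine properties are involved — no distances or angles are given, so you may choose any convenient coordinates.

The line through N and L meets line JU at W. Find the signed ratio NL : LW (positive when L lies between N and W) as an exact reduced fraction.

Choose coordinates N = (0, 0), E = (1, 0), U = (0, 1).
1. D is the midpoint of EN ⇒ D = (1/2, 0)
2. J lies on line EN with EJ:JN = 3:5 ⇒ J = (5/8, 0)
3. L is the centroid of triangle DJU ⇒ L = (3/8, 1/3)
line NL meets JU at W = (45/112, 5/14)
L = N + t·(W−N) with t = 14/15, so NL:LW = 14/15:1/15

NL:LW = 14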